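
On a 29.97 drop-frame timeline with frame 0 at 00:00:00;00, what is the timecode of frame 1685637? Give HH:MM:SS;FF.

15:37:24;05

Each 10-minute DF block holds 10 × 60 × 30 − 9 × 2 = 17982 frames. 1685637 ÷ 17982 → 93 full blocks, remainder 13311.
Within the partial block the first minute is 1800 frames and each further minute 1798, so 7 further minute boundaries passed. Total skipped labels = 18 × 93 + 2 × 7 = 1688.
Non-drop label index = 1685637 + 1688 = 1687325; at 30 labels/s that is 15:37:24:05, i.e. DF 15:37:24;05.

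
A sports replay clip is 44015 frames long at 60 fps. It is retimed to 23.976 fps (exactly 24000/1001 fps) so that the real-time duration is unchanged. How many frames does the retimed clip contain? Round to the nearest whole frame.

17588 frames

Frames at target rate = 44015 × (24000/1001) / (60) = 17606000/1001 ≈ 17588.412.
Nearest whole frame: 17588.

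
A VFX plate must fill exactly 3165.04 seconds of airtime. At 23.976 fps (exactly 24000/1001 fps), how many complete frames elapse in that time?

75885 frames

Frames = 3165.04 × 24000/1001 = 75960960/1001 ≈ 75885.0749.
Complete frames: 75885.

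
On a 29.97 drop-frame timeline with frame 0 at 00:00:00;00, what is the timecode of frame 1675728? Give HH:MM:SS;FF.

15:31:53;14

Ten DF minutes hold 17982 frames, so frame 1675728 lies in block 93 (frames 1672326–1690307) with 3402 frames into that block.
The block's first minute is 1800 frames and the rest 1798 each; 3402 frames reaches minute 1, so 93 × 18 + 1 × 2 = 1676 labels have been skipped so far.
Adding those back, label number 1675728 + 1676 = 1677404 at 30 labels/s is 55913 s + 14 f = 15 h 31 min 53 s frame 14, i.e. 15:31:53;14.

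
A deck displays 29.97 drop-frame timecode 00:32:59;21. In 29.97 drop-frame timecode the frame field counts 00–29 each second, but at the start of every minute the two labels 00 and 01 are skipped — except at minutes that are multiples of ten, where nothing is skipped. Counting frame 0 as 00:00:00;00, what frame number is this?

Complete 10-minute blocks: 3, each 17982 frames → 53946.
Remaining 2 whole minutes in the current block: 1800 + 1 × 1798 = 3598 frames.
Within the current minute: 59 × 30 + 21 − 2 = 1789 (labels ;00/;01 skipped at this minute). Total = 53946 + 3598 + 1789 = 59333.

59333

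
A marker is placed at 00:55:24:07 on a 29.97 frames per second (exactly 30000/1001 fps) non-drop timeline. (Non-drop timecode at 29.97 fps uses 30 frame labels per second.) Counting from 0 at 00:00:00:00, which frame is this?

99727

Total seconds to the label: (0 × 3600 + 55 × 60 + 24) = 3324.
Frame index = 3324 × 30 + 7 = 99727.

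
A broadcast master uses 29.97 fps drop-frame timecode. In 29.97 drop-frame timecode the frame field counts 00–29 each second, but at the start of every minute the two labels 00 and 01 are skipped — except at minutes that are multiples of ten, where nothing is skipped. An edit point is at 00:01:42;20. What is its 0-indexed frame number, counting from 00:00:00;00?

3078

Complete 10-minute blocks: 0, each 17982 frames → 0.
Remaining 1 whole minute in the current block: 1800 + 0 × 1798 = 1800 frames.
Within the current minute: 42 × 30 + 20 − 2 = 1278 (labels ;00/;01 skipped at this minute). Total = 0 + 1800 + 1278 = 3078.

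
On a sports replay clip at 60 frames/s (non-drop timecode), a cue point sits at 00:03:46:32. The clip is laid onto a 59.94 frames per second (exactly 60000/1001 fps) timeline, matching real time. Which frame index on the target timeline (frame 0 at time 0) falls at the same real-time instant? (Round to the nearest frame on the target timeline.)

Source frame index: (0×3600 + 3×60 + 46) × 60 + 32 = 13592.
Real time: 13592 / (60) = 3398/15 s.
Target frame: (3398/15) × (60000/1001) = 13592000/1001 ≈ 13578.422 → 13578.

frame 13578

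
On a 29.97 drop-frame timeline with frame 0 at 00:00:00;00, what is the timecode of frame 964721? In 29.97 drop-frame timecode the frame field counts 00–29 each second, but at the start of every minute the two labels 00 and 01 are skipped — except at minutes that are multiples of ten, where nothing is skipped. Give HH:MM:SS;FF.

08:56:29;17

Ten DF minutes hold 17982 frames, so frame 964721 lies in block 53 (frames 953046–971027) with 11675 frames into that block.
The block's first minute is 1800 frames and the rest 1798 each; 11675 frames reaches minute 6, so 53 × 18 + 6 × 2 = 966 labels have been skipped so far.
Adding those back, label number 964721 + 966 = 965687 at 30 labels/s is 32189 s + 17 f = 8 h 56 min 29 s frame 17, i.e. 08:56:29;17.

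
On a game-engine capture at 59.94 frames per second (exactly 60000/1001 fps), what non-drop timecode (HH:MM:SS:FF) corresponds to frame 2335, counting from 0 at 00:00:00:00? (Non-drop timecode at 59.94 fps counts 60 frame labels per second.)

2335 ÷ 60 = 38 full seconds, remainder 55 frames.
38 s = 0 h 0 min 38 s.
Timecode: 00:00:38:55.

00:00:38:55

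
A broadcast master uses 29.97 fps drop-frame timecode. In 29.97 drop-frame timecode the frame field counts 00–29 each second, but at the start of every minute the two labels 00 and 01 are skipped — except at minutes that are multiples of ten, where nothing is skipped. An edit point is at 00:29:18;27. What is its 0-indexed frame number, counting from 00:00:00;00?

Complete 10-minute blocks: 2, each 17982 frames → 35964.
Remaining 9 whole minutes in the current block: 1800 + 8 × 1798 = 16184 frames.
Within the current minute: 18 × 30 + 27 − 2 = 565 (labels ;00/;01 skipped at this minute). Total = 35964 + 16184 + 565 = 52713.

52713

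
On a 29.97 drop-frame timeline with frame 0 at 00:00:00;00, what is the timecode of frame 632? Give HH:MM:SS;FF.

Ten DF minutes hold 17982 frames, so frame 632 lies in block 0 (frames 0–17981) with 632 frames into that block.
The block's first minute is 1800 frames and the rest 1798 each; 632 frames reaches minute 0, so 0 × 18 + 0 × 2 = 0 labels have been skipped so far.
Adding those back, label number 632 + 0 = 632 at 30 labels/s is 21 s + 2 f = 0 h 0 min 21 s frame 2, i.e. 00:00:21;02.

00:00:21;02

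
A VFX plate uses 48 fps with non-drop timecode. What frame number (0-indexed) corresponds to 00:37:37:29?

Total seconds to the label: (0 × 3600 + 37 × 60 + 37) = 2257.
Frame index = 2257 × 48 + 29 = 108365.

frame 108365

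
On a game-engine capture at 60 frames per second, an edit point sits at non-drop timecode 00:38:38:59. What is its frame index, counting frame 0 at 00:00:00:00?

frame 139139

Total seconds to the label: (0 × 3600 + 38 × 60 + 38) = 2318.
Frame index = 2318 × 60 + 59 = 139139.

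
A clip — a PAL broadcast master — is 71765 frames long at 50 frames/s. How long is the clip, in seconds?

Running time = 71765 / (50) = 1435.3 s.

1435.3 seconds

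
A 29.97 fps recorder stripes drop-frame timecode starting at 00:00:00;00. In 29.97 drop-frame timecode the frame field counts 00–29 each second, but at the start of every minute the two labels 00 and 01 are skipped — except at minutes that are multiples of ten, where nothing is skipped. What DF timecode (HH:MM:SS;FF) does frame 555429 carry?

05:08:52;25

Each 10-minute DF block holds 10 × 60 × 30 − 9 × 2 = 17982 frames. 555429 ÷ 17982 → 30 full blocks, remainder 15969.
Within the partial block the first minute is 1800 frames and each further minute 1798, so 8 further minute boundaries passed. Total skipped labels = 18 × 30 + 2 × 8 = 556.
Non-drop label index = 555429 + 556 = 555985; at 30 labels/s that is 05:08:52:25, i.e. DF 05:08:52;25.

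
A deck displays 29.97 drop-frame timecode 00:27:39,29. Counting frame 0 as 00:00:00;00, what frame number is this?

49749

Complete 10-minute blocks: 2, each 17982 frames → 35964.
Remaining 7 whole minutes in the current block: 1800 + 6 × 1798 = 12588 frames.
Within the current minute: 39 × 30 + 29 − 2 = 1197 (labels ;00/;01 skipped at this minute). Total = 35964 + 12588 + 1197 = 49749.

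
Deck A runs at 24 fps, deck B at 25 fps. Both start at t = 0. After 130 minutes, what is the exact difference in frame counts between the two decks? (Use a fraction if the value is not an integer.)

7800 frames

130 min = 7800 s.
A emits 24 × 7800 = 187200 frames; B emits 25 × 7800 = 195000.
Difference = 7800 frames; B is ahead of A.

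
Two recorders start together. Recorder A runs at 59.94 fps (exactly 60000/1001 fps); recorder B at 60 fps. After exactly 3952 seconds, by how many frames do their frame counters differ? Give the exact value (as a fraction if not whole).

A emits 60000/1001 × 3952 = 18240000/77 frames; B emits 60 × 3952 = 237120.
Difference = 18240/77 frames (≈ 236.8831); B is ahead of A.

18240/77 frames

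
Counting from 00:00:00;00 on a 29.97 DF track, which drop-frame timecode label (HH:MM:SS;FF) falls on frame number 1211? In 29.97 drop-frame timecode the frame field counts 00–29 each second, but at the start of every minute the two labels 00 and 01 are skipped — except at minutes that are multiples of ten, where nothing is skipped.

00:00:40;11

Ten DF minutes hold 17982 frames, so frame 1211 lies in block 0 (frames 0–17981) with 1211 frames into that block.
The block's first minute is 1800 frames and the rest 1798 each; 1211 frames reaches minute 0, so 0 × 18 + 0 × 2 = 0 labels have been skipped so far.
Adding those back, label number 1211 + 0 = 1211 at 30 labels/s is 40 s + 11 f = 0 h 0 min 40 s frame 11, i.e. 00:00:40;11.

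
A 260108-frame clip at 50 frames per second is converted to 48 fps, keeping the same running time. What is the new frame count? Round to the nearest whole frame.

249704 frames

Frames at target rate = 260108 × (48) / (50) = 6242592/25 ≈ 249703.680.
Nearest whole frame: 249704.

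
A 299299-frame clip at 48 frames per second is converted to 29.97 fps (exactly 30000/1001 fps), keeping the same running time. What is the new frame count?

Target frames = source frames × (target rate / source rate) = 299299 × (30000/1001)/(48) = 299299 × 625/1001 = 186875.

186875 frames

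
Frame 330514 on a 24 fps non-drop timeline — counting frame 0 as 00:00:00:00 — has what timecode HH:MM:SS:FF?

03:49:31:10

330514 ÷ 24 = 13771 full seconds, remainder 10 frames.
13771 s = 3 h 49 min 31 s.
Timecode: 03:49:31:10.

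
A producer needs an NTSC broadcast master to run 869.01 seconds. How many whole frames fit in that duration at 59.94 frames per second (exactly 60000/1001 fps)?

52088 frames

Frames = 869.01 × 60000/1001 = 52140600/1001 ≈ 52088.5115.
Complete frames: 52088.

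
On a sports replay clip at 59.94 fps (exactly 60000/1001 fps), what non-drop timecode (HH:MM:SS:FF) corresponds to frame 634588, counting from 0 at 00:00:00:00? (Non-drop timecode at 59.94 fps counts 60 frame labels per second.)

634588 ÷ 60 = 10576 full seconds, remainder 28 frames.
10576 s = 2 h 56 min 16 s.
Timecode: 02:56:16:28.

02:56:16:28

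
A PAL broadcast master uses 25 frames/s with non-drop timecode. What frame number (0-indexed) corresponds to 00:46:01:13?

69038

Total seconds to the label: (0 × 3600 + 46 × 60 + 1) = 2761.
Frame index = 2761 × 25 + 13 = 69038.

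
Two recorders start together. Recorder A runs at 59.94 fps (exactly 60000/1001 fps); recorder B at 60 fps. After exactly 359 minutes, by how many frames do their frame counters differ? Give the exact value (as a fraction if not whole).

359 min = 21540 s.
A emits 60000/1001 × 21540 = 1292400000/1001 frames; B emits 60 × 21540 = 1292400.
Difference = 1292400/1001 frames (≈ 1291.1089); B is ahead of A.

1292400/1001 frames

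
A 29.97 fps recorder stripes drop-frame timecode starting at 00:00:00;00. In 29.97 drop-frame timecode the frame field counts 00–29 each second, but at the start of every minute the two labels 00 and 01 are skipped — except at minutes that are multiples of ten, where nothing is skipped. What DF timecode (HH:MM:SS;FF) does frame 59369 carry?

00:33:00;29

Ten DF minutes hold 17982 frames, so frame 59369 lies in block 3 (frames 53946–71927) with 5423 frames into that block.
The block's first minute is 1800 frames and the rest 1798 each; 5423 frames reaches minute 3, so 3 × 18 + 3 × 2 = 60 labels have been skipped so far.
Adding those back, label number 59369 + 60 = 59429 at 30 labels/s is 1980 s + 29 f = 0 h 33 min 0 s frame 29, i.e. 00:33:00;29.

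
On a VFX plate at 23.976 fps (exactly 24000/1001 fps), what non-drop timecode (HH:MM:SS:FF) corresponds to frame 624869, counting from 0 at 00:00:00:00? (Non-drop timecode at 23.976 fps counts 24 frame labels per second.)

624869 ÷ 24 = 26036 full seconds, remainder 5 frames.
26036 s = 7 h 13 min 56 s.
Timecode: 07:13:56:05.

07:13:56:05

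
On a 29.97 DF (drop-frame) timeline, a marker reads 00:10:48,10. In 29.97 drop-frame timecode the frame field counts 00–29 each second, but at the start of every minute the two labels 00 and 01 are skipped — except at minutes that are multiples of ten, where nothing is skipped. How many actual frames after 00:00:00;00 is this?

19432

Complete 10-minute blocks: 1, each 17982 frames → 17982.
Remaining 0 whole minutes in the current block: 0 frames.
Within the current minute: 48 × 30 + 10 = 1450. Total = 17982 + 0 + 1450 = 19432.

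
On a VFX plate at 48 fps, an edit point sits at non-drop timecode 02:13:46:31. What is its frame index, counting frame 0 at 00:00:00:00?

Total seconds to the label: (2 × 3600 + 13 × 60 + 46) = 8026.
Frame index = 8026 × 48 + 31 = 385279.

385279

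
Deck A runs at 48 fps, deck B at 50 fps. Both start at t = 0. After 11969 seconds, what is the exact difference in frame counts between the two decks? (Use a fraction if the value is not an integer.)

A emits 48 × 11969 = 574512 frames; B emits 50 × 11969 = 598450.
Difference = 23938 frames; B is ahead of A.

23938 frames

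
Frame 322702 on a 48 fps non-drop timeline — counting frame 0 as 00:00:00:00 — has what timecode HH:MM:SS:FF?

01:52:02:46

322702 ÷ 48 = 6722 full seconds, remainder 46 frames.
6722 s = 1 h 52 min 2 s.
Timecode: 01:52:02:46.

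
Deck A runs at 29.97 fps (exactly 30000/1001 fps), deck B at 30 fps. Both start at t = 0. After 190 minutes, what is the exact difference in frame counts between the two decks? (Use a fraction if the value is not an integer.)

342000/1001 frames

190 min = 11400 s.
A emits 30000/1001 × 11400 = 342000000/1001 frames; B emits 30 × 11400 = 342000.
Difference = 342000/1001 frames (≈ 341.6583); B is ahead of A.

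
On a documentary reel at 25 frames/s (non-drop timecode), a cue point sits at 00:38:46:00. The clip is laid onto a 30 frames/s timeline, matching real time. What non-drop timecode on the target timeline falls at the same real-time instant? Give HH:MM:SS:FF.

Source frame index: (0×3600 + 38×60 + 46) × 25 + 0 = 58150.
Real time: 58150 / (25) = 2326 s.
Target frame: (2326) × (30) = 69780.
At 30 labels/s: frame 69780 → 00:38:46:00.

00:38:46:00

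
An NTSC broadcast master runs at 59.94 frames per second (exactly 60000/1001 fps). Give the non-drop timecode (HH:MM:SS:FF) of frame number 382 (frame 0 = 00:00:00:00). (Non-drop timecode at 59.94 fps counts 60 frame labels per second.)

00:00:06:22

382 ÷ 60 = 6 full seconds, remainder 22 frames.
6 s = 0 h 0 min 6 s.
Timecode: 00:00:06:22.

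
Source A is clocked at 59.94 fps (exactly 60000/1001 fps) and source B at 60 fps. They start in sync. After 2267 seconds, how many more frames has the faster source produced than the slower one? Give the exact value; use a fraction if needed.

136020/1001 frames

A emits 60000/1001 × 2267 = 136020000/1001 frames; B emits 60 × 2267 = 136020.
Difference = 136020/1001 frames (≈ 135.8841); B is ahead of A.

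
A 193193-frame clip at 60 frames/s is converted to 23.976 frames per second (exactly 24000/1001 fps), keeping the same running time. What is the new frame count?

77200 frames

Target frames = source frames × (target rate / source rate) = 193193 × (24000/1001)/(60) = 193193 × 400/1001 = 77200.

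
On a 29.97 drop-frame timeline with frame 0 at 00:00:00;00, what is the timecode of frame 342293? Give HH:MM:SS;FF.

Ten DF minutes hold 17982 frames, so frame 342293 lies in block 19 (frames 341658–359639) with 635 frames into that block.
The block's first minute is 1800 frames and the rest 1798 each; 635 frames reaches minute 0, so 19 × 18 + 0 × 2 = 342 labels have been skipped so far.
Adding those back, label number 342293 + 342 = 342635 at 30 labels/s is 11421 s + 5 f = 3 h 10 min 21 s frame 5, i.e. 03:10:21;05.

03:10:21;05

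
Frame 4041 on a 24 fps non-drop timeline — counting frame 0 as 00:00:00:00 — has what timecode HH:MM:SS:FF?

4041 ÷ 24 = 168 full seconds, remainder 9 frames.
168 s = 0 h 2 min 48 s.
Timecode: 00:02:48:09.

00:02:48:09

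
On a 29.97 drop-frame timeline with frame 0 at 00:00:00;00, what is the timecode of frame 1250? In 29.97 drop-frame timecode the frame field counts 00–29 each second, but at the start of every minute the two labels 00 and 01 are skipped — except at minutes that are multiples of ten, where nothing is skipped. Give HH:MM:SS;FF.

00:00:41;20

Each 10-minute DF block holds 10 × 60 × 30 − 9 × 2 = 17982 frames. 1250 ÷ 17982 → 0 full blocks, remainder 1250.
Within the partial block the first minute is 1800 frames and each further minute 1798, so 0 further minute boundaries passed. Total skipped labels = 18 × 0 + 2 × 0 = 0.
Non-drop label index = 1250 + 0 = 1250; at 30 labels/s that is 00:00:41:20, i.e. DF 00:00:41;20.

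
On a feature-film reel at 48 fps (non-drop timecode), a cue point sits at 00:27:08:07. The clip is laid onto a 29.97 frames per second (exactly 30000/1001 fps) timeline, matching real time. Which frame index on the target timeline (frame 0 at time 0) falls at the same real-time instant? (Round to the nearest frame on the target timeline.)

frame 48796

Source frame index: (0×3600 + 27×60 + 8) × 48 + 7 = 78151.
Real time: 78151 / (48) = 78151/48 s.
Target frame: (78151/48) × (30000/1001) = 48844375/1001 ≈ 48795.579 → 48796.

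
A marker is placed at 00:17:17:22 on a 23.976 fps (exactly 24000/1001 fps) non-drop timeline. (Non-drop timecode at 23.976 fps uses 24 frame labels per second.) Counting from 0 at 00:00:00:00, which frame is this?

24910

Total seconds to the label: (0 × 3600 + 17 × 60 + 17) = 1037.
Frame index = 1037 × 24 + 22 = 24910.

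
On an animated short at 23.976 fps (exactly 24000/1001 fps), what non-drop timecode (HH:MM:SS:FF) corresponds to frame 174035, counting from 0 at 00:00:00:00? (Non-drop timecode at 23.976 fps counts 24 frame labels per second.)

02:00:51:11

174035 ÷ 24 = 7251 full seconds, remainder 11 frames.
7251 s = 2 h 0 min 51 s.
Timecode: 02:00:51:11.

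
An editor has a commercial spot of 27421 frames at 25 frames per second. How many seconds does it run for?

Running time = 27421 / (25) = 1096.84 s.

1096.84 seconds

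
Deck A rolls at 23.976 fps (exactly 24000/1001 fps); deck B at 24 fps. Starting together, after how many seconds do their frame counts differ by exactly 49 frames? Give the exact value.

49049/24 seconds

The gap grows by |24 − 24000/1001| = 24/1001 frames per second.
Time for a 49-frame gap: 49 ÷ (24/1001) = 49049/24 s.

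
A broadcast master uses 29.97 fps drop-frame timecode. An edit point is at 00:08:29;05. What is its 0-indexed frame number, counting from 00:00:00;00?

Complete 10-minute blocks: 0, each 17982 frames → 0.
Remaining 8 whole minutes in the current block: 1800 + 7 × 1798 = 14386 frames.
Within the current minute: 29 × 30 + 5 − 2 = 873 (labels ;00/;01 skipped at this minute). Total = 0 + 14386 + 873 = 15259.

15259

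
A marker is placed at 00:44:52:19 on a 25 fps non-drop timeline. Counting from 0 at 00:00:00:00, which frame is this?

67319

Total seconds to the label: (0 × 3600 + 44 × 60 + 52) = 2692.
Frame index = 2692 × 25 + 19 = 67319.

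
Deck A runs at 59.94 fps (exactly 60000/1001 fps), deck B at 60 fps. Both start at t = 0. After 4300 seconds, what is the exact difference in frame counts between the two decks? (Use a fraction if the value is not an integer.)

A emits 60000/1001 × 4300 = 258000000/1001 frames; B emits 60 × 4300 = 258000.
Difference = 258000/1001 frames (≈ 257.7423); B is ahead of A.

258000/1001 frames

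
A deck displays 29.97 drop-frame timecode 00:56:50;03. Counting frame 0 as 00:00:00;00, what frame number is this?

As if non-drop at 30 labels/s: (0 × 3600 + 56 × 60 + 50) × 30 + 3 = 102303.
Minute boundaries passed: 56; those not divisible by 10: 56 − 5 = 51; dropped labels = 2 × 51 = 102.
Actual frame index = 102303 − 102 = 102201.

102201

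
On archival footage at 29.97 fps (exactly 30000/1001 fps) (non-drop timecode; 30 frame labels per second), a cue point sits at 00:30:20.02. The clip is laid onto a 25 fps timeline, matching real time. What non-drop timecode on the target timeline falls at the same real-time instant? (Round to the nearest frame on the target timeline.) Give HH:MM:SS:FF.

00:30:21:22

Source frame index: (0×3600 + 30×60 + 20) × 30 + 2 = 54602.
Real time: 54602 / (30000/1001) = 27328301/15000 s.
Target frame: (27328301/15000) × (25) = 27328301/600 ≈ 45547.168 → 45547.
At 25 labels/s: frame 45547 → 00:30:21:22.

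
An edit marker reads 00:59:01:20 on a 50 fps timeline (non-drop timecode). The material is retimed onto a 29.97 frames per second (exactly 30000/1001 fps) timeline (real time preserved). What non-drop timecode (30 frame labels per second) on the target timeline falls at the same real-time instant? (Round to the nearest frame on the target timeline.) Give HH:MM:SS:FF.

Source frame index: (0×3600 + 59×60 + 1) × 50 + 20 = 177070.
Real time: 177070 / (50) = 17707/5 s.
Target frame: (17707/5) × (30000/1001) = 106242000/1001 ≈ 106135.864 → 106136.
At 30 labels/s: frame 106136 → 00:58:57:26.

00:58:57:26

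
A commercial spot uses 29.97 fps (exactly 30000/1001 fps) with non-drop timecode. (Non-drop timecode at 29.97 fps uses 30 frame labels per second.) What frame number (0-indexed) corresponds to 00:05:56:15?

Total seconds to the label: (0 × 3600 + 5 × 60 + 56) = 356.
Frame index = 356 × 30 + 15 = 10695.

frame 10695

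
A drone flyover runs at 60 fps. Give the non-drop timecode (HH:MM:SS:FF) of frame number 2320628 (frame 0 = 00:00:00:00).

10:44:37:08

2320628 ÷ 60 = 38677 full seconds, remainder 8 frames.
38677 s = 10 h 44 min 37 s.
Timecode: 10:44:37:08.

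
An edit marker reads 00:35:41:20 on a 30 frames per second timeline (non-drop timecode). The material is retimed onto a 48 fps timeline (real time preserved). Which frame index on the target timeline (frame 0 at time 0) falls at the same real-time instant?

Source frame index: (0×3600 + 35×60 + 41) × 30 + 20 = 64250.
Real time: 64250 / (30) = 6425/3 s.
Target frame: (6425/3) × (48) = 102800.

frame 102800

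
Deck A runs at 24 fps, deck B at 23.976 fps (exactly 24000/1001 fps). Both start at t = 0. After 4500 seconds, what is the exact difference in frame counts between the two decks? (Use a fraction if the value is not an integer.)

A emits 24 × 4500 = 108000 frames; B emits 24000/1001 × 4500 = 108000000/1001.
Difference = 108000/1001 frames (≈ 107.8921); B is behind A.

108000/1001 frames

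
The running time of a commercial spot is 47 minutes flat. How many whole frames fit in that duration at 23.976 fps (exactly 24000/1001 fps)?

47 min = 2820 s.
Frames = 2820 × 24000/1001 = 67680000/1001 ≈ 67612.3876.
Complete frames: 67612.

67612 frames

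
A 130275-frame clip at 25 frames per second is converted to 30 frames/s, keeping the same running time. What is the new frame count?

Target frames = source frames × (target rate / source rate) = 130275 × (30)/(25) = 130275 × 6/5 = 156330.

156330 frames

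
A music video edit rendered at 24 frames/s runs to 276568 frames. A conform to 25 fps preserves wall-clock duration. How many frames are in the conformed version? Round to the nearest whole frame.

288092 frames

Frames at target rate = 276568 × (25) / (24) = 864275/3 ≈ 288091.667.
Nearest whole frame: 288092.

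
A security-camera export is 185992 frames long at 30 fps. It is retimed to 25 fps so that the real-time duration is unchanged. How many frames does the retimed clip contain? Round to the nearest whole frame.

154993 frames

Frames at target rate = 185992 × (25) / (30) = 464980/3 ≈ 154993.333.
Nearest whole frame: 154993.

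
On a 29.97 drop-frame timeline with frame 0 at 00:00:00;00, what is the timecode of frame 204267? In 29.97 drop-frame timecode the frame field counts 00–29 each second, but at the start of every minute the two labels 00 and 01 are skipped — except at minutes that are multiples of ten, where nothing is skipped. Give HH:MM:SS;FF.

01:53:35;21

Ten DF minutes hold 17982 frames, so frame 204267 lies in block 11 (frames 197802–215783) with 6465 frames into that block.
The block's first minute is 1800 frames and the rest 1798 each; 6465 frames reaches minute 3, so 11 × 18 + 3 × 2 = 204 labels have been skipped so far.
Adding those back, label number 204267 + 204 = 204471 at 30 labels/s is 6815 s + 21 f = 1 h 53 min 35 s frame 21, i.e. 01:53:35;21.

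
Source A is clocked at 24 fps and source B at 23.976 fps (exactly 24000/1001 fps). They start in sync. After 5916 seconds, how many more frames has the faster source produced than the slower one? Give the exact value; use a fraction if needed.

A emits 24 × 5916 = 141984 frames; B emits 24000/1001 × 5916 = 141984000/1001.
Difference = 141984/1001 frames (≈ 141.8422); B is behind A.

141984/1001 frames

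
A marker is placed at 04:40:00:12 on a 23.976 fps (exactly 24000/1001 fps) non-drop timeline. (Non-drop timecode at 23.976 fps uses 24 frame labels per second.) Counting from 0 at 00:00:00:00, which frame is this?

frame 403212

Total seconds to the label: (4 × 3600 + 40 × 60 + 0) = 16800.
Frame index = 16800 × 24 + 12 = 403212.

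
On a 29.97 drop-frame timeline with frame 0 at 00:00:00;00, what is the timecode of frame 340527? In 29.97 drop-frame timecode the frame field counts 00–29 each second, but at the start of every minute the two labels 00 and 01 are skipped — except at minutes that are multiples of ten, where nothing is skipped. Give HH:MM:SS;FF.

Each 10-minute DF block holds 10 × 60 × 30 − 9 × 2 = 17982 frames. 340527 ÷ 17982 → 18 full blocks, remainder 16851.
Within the partial block the first minute is 1800 frames and each further minute 1798, so 9 further minute boundaries passed. Total skipped labels = 18 × 18 + 2 × 9 = 342.
Non-drop label index = 340527 + 342 = 340869; at 30 labels/s that is 03:09:22:09, i.e. DF 03:09:22;09.

03:09:22;09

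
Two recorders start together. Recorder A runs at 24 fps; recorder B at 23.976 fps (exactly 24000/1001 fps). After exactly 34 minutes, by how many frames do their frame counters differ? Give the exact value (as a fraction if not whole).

48960/1001 frames

34 min = 2040 s.
A emits 24 × 2040 = 48960 frames; B emits 24000/1001 × 2040 = 48960000/1001.
Difference = 48960/1001 frames (≈ 48.9111); B is behind A.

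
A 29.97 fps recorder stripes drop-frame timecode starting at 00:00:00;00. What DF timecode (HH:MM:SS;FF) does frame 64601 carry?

Each 10-minute DF block holds 10 × 60 × 30 − 9 × 2 = 17982 frames. 64601 ÷ 17982 → 3 full blocks, remainder 10655.
Within the partial block the first minute is 1800 frames and each further minute 1798, so 5 further minute boundaries passed. Total skipped labels = 18 × 3 + 2 × 5 = 64.
Non-drop label index = 64601 + 64 = 64665; at 30 labels/s that is 00:35:55:15, i.e. DF 00:35:55;15.

00:35:55;15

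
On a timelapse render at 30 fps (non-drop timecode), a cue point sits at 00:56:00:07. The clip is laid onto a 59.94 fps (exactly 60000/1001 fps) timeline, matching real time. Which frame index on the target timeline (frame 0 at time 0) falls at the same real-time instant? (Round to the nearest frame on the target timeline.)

Source frame index: (0×3600 + 56×60 + 0) × 30 + 7 = 100807.
Real time: 100807 / (30) = 100807/30 s.
Target frame: (100807/30) × (60000/1001) = 28802000/143 ≈ 201412.587 → 201413.

frame 201413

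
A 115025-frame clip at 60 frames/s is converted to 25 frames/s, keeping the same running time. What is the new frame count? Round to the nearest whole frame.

Frames at target rate = 115025 × (25) / (60) = 575125/12 ≈ 47927.083.
Nearest whole frame: 47927.

47927 frames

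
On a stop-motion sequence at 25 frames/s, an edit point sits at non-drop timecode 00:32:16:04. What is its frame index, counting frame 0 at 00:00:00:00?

48404

Total seconds to the label: (0 × 3600 + 32 × 60 + 16) = 1936.
Frame index = 1936 × 25 + 4 = 48404.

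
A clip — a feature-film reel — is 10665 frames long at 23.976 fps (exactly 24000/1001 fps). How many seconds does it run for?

Running time = 10665 / (24000/1001) = 444.819375 s.

444.819375 seconds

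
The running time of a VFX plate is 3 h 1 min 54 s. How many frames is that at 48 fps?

3 h 1 min 54 s = 10914 s.
Frames = 10914 × 48 = 523872.

523872 frames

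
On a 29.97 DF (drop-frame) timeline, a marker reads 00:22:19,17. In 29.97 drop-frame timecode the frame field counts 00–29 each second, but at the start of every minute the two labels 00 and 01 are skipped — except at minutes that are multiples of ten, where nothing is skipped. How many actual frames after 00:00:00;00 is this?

Complete 10-minute blocks: 2, each 17982 frames → 35964.
Remaining 2 whole minutes in the current block: 1800 + 1 × 1798 = 3598 frames.
Within the current minute: 19 × 30 + 17 − 2 = 585 (labels ;00/;01 skipped at this minute). Total = 35964 + 3598 + 585 = 40147.

40147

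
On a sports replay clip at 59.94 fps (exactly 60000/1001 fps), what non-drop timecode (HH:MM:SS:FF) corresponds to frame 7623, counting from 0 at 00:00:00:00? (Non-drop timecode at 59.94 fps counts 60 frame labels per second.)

00:02:07:03

7623 ÷ 60 = 127 full seconds, remainder 3 frames.
127 s = 0 h 2 min 7 s.
Timecode: 00:02:07:03.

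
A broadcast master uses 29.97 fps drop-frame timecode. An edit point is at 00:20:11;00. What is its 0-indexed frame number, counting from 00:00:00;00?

As if non-drop at 30 labels/s: (0 × 3600 + 20 × 60 + 11) × 30 + 0 = 36330.
Minute boundaries passed: 20; those not divisible by 10: 20 − 2 = 18; dropped labels = 2 × 18 = 36.
Actual frame index = 36330 − 36 = 36294.

36294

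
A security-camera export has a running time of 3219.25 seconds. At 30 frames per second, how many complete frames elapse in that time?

96577 frames

Frames = 3219.25 × 30 = 193155/2 ≈ 96577.5000.
Complete frames: 96577.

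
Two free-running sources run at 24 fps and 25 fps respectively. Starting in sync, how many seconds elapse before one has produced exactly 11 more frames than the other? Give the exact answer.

11 seconds

The gap grows by |25 − 24| = 1 frame per second.
Time for a 11-frame gap: 11 ÷ (1) = 11 s.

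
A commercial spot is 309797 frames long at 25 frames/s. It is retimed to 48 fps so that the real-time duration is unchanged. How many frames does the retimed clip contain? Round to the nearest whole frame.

594810 frames

Frames at target rate = 309797 × (48) / (25) = 14870256/25 ≈ 594810.240.
Nearest whole frame: 594810.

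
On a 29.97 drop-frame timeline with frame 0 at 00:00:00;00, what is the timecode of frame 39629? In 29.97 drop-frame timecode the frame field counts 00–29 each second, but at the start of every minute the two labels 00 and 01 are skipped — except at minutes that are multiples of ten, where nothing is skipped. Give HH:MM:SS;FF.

Each 10-minute DF block holds 10 × 60 × 30 − 9 × 2 = 17982 frames. 39629 ÷ 17982 → 2 full blocks, remainder 3665.
Within the partial block the first minute is 1800 frames and each further minute 1798, so 2 further minute boundaries passed. Total skipped labels = 18 × 2 + 2 × 2 = 40.
Non-drop label index = 39629 + 40 = 39669; at 30 labels/s that is 00:22:02:09, i.e. DF 00:22:02;09.

00:22:02;09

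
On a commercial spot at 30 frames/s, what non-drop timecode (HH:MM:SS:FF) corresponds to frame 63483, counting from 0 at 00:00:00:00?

63483 ÷ 30 = 2116 full seconds, remainder 3 frames.
2116 s = 0 h 35 min 16 s.
Timecode: 00:35:16:03.

00:35:16:03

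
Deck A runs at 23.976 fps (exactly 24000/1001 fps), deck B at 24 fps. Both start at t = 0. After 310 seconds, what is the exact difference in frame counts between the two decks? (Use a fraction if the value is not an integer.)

7440/1001 frames

A emits 24000/1001 × 310 = 7440000/1001 frames; B emits 24 × 310 = 7440.
Difference = 7440/1001 frames (≈ 7.4326); B is ahead of A.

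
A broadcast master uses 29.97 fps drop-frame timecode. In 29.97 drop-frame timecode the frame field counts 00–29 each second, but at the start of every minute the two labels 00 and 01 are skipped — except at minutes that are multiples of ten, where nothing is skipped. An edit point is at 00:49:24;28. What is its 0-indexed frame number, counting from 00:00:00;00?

Complete 10-minute blocks: 4, each 17982 frames → 71928.
Remaining 9 whole minutes in the current block: 1800 + 8 × 1798 = 16184 frames.
Within the current minute: 24 × 30 + 28 − 2 = 746 (labels ;00/;01 skipped at this minute). Total = 71928 + 16184 + 746 = 88858.

88858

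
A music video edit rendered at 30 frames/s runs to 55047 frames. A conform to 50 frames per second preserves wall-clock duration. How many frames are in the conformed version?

Target frames = source frames × (target rate / source rate) = 55047 × (50)/(30) = 55047 × 5/3 = 91745.

91745 frames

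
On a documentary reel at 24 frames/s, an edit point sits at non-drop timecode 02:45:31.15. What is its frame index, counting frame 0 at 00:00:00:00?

frame 238359

Total seconds to the label: (2 × 3600 + 45 × 60 + 31) = 9931.
Frame index = 9931 × 24 + 15 = 238359.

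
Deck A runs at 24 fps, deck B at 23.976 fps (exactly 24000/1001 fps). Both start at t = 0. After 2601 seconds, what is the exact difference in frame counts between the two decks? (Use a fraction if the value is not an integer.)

A emits 24 × 2601 = 62424 frames; B emits 24000/1001 × 2601 = 62424000/1001.
Difference = 62424/1001 frames (≈ 62.3616); B is behind A.

62424/1001 frames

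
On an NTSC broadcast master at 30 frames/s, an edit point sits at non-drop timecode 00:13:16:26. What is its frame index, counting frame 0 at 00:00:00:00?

Total seconds to the label: (0 × 3600 + 13 × 60 + 16) = 796.
Frame index = 796 × 30 + 26 = 23906.

23906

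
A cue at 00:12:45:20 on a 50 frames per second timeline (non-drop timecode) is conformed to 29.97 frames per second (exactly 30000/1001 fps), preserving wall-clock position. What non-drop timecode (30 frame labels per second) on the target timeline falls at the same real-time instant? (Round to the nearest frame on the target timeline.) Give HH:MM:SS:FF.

Source frame index: (0×3600 + 12×60 + 45) × 50 + 20 = 38270.
Real time: 38270 / (50) = 3827/5 s.
Target frame: (3827/5) × (30000/1001) = 22962000/1001 ≈ 22939.061 → 22939.
At 30 labels/s: frame 22939 → 00:12:44:19.

00:12:44:19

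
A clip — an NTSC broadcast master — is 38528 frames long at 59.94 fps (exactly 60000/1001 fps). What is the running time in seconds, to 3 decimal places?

642.775 seconds

Running time = 38528 × 1001/60000 = 1205204/1875 s ≈ 642.775 s.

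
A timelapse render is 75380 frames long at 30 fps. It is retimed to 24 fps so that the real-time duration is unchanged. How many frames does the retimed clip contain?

60304 frames

Target frames = source frames × (target rate / source rate) = 75380 × (24)/(30) = 75380 × 4/5 = 60304.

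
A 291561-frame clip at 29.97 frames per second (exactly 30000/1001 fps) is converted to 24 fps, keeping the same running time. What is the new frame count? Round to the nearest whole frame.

233482 frames

Frames at target rate = 291561 × (24) / (30000/1001) = 291852561/1250 ≈ 233482.049.
Nearest whole frame: 233482.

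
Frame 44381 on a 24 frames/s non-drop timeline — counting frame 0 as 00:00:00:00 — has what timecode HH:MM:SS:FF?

00:30:49:05

44381 ÷ 24 = 1849 full seconds, remainder 5 frames.
1849 s = 0 h 30 min 49 s.
Timecode: 00:30:49:05.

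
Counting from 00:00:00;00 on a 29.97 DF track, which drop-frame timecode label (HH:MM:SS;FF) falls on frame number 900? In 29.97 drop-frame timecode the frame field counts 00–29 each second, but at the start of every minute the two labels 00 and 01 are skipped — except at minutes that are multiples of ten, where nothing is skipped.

00:00:30;00

Ten DF minutes hold 17982 frames, so frame 900 lies in block 0 (frames 0–17981) with 900 frames into that block.
The block's first minute is 1800 frames and the rest 1798 each; 900 frames reaches minute 0, so 0 × 18 + 0 × 2 = 0 labels have been skipped so far.
Adding those back, label number 900 + 0 = 900 at 30 labels/s is 30 s + 0 f = 0 h 0 min 30 s frame 0, i.e. 00:00:30;00.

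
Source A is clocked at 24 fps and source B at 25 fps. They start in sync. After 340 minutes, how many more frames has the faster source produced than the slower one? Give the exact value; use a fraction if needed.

340 min = 20400 s.
A emits 24 × 20400 = 489600 frames; B emits 25 × 20400 = 510000.
Difference = 20400 frames; B is ahead of A.

20400 frames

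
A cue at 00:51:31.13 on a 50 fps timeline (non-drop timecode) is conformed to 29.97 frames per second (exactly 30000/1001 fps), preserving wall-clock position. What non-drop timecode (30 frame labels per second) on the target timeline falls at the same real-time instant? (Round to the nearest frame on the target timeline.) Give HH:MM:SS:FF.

00:51:28:05

Source frame index: (0×3600 + 51×60 + 31) × 50 + 13 = 154563.
Real time: 154563 / (50) = 154563/50 s.
Target frame: (154563/50) × (30000/1001) = 92737800/1001 ≈ 92645.155 → 92645.
At 30 labels/s: frame 92645 → 00:51:28:05.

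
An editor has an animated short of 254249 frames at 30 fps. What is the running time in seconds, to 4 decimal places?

8474.9667 seconds

Running time = 254249 × 1/30 = 254249/30 s ≈ 8474.9667 s.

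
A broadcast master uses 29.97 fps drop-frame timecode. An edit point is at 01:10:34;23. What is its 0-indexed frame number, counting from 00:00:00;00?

Complete 10-minute blocks: 7, each 17982 frames → 125874.
Remaining 0 whole minutes in the current block: 0 frames.
Within the current minute: 34 × 30 + 23 = 1043. Total = 125874 + 0 + 1043 = 126917.

126917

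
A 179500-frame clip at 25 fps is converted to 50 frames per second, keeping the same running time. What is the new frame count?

Target frames = source frames × (target rate / source rate) = 179500 × (50)/(25) = 179500 × 2 = 359000.

359000 frames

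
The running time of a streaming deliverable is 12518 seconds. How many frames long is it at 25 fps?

Frames = 12518 × 25 = 312950.

312950 frames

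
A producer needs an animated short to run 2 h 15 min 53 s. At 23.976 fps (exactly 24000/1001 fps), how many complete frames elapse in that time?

195476 frames

2 h 15 min 53 s = 8153 s.
Frames = 8153 × 24000/1001 = 195672000/1001 ≈ 195476.5235.
Complete frames: 195476.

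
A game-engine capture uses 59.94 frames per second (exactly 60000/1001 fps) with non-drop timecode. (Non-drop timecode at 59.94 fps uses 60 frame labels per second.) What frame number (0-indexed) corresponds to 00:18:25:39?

frame 66339

Total seconds to the label: (0 × 3600 + 18 × 60 + 25) = 1105.
Frame index = 1105 × 60 + 39 = 66339.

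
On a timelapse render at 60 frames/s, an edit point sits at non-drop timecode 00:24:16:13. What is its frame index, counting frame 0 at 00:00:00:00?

87373

Total seconds to the label: (0 × 3600 + 24 × 60 + 16) = 1456.
Frame index = 1456 × 60 + 13 = 87373.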